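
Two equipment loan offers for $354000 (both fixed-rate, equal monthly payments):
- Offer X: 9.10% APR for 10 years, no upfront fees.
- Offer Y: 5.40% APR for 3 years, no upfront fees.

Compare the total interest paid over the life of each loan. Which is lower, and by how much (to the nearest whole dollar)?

Offer Y by $156,178

Offer X: at 9.10% the monthly rate is 0.0075833, so the payment is 354,000 × 0.0075833 / (1 − 1.0075833^−120) = $4,503.50.
Total interest on Offer X = 120 × $4,503.50 − $354,000 = $186,420.00.
Offer Y: monthly rate = 5.4%/12 = 0.0045000; payment = 354,000 × 0.0045000 / (1 − (1+0.0045000)^−36) = $10,673.39.
Total interest on Offer Y = 36 × $10,673.39 − $354,000 = $30,242.04.
Offer Y is lower by $156,177.96.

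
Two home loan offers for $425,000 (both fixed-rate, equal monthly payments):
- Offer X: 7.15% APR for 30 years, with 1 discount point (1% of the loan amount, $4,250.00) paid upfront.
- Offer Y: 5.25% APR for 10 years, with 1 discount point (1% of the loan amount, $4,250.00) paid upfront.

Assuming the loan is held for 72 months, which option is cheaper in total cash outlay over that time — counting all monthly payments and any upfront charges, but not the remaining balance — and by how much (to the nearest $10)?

Offer X by $121,640

Offer X: monthly rate = 7.15%/12 = 0.0059583; payment = 425,000 × 0.0059583 / (1 − (1+0.0059583)^−360) = $2,870.48.
Offer Y: at 5.25% the monthly rate is 0.0043750, so the payment is 425,000 × 0.0043750 / (1 − 1.0043750^−120) = $4,559.90.
Over 72 months: Offer X costs 72 × $2,870.48 + $4,250.00 = $210,924.56; Offer Y costs 72 × $4,559.90 + $4,250.00 = $332,562.80.
Offer X is cheaper by $332,562.80 − $210,924.56 = $121,638.24.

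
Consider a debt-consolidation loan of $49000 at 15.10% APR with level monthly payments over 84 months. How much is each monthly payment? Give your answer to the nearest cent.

$948.29

Monthly rate = 15.1%/12 = 0.0125833; payment = 49,000 × 0.0125833 / (1 − (1+0.0125833)^−84) = $948.29.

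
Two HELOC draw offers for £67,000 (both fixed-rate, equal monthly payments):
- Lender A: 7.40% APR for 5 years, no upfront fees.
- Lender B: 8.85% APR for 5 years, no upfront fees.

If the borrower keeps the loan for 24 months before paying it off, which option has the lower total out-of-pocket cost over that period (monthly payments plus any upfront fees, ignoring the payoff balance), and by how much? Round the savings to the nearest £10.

Lender A by £1,120

Lender A: at 7.40% the monthly rate is 0.0061667, so the payment is 67,000 × 0.0061667 / (1 − 1.0061667^−60) = £1,339.36.
Lender B: monthly rate = 8.85%/12 = 0.0073750; payment = 67,000 × 0.0073750 / (1 − (1+0.0073750)^−60) = £1,385.94.
Over 24 months: Lender A costs 24 × £1,339.36 = £32,144.64; Lender B costs 24 × £1,385.94 = £33,262.56.
Lender A is cheaper by £33,262.56 − £32,144.64 = £1,117.92.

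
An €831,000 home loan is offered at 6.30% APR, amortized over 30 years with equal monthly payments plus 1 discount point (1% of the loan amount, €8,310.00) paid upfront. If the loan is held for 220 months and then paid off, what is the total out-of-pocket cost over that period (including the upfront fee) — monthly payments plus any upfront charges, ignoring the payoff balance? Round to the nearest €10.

€1,139,920

Monthly rate = 6.3%/12 = 0.0052500; payment = 831,000 × 0.0052500 / (1 − (1+0.0052500)^−360) = €5,143.66.
Total outlay = 220 × €5,143.66 + €8,310.00 = €1,139,915.20.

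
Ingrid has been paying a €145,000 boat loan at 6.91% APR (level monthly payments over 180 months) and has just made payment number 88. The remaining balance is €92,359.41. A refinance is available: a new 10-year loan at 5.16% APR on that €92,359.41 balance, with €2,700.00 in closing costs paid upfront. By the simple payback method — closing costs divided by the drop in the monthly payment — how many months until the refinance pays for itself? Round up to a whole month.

Current payment = 145,000 × 6.91%/12 / (1 − (1+0.0057583)^−180) = €1,296.02.
Refinanced payment = 92,359.41 × 0.0043000 / (1 − (1+0.0043000)^−120) = €986.85.
Monthly savings = €1,296.02 − €986.85 = €309.17.
Break-even = €2,700.00 / €309.17 = 8.73 → 9 months.

9 months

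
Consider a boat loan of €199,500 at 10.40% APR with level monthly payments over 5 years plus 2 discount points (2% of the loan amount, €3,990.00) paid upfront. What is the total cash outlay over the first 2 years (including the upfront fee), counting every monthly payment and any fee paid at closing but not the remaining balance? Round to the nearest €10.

At 10.40% the monthly rate is 0.0086667, so the payment is 199,500 × 0.0086667 / (1 − 1.0086667^−60) = €4,278.16.
Total outlay = 24 × €4,278.16 + €3,990.00 = €106,665.84.

€106,670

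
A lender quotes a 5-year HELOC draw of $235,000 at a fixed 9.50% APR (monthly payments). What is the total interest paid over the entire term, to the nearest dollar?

$61,126

At 9.50% the monthly rate is 0.0079167, so the payment is 235,000 × 0.0079167 / (1 − 1.0079167^−60) = $4,935.44.
Total paid = 60 × $4,935.44 = $296,126.40; interest = $296,126.40 − $235,000 = $61,126.40.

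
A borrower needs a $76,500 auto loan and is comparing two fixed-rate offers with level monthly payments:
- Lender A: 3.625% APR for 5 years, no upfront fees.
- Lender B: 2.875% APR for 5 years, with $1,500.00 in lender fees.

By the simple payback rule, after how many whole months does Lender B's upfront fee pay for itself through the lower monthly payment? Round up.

Lender A: at 3.625% the monthly rate is 0.0030208, so the payment is 76,500 × 0.0030208 / (1 − 1.0030208^−60) = $1,395.96.
Lender B: monthly rate = 2.875%/12 = 0.0023958; payment = 76,500 × 0.0023958 / (1 − (1+0.0023958)^−60) = $1,370.36.
Monthly savings = $1,395.96 − $1,370.36 = $25.60.
Break-even = $1,500.00 / $25.60 = 58.59 → 59 months.

59 months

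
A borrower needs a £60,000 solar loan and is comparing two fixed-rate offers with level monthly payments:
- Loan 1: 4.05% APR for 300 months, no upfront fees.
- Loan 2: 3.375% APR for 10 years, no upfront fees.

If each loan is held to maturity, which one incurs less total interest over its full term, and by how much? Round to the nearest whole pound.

Loan 2 by £24,731

Loan 1: at 4.05% the monthly rate is 0.0033750, so the payment is 60,000 × 0.0033750 / (1 − 1.0033750^−300) = £318.36.
Total interest on Loan 1 = 300 × £318.36 − £60,000 = £35,508.00.
Loan 2: monthly rate = 3.375%/12 = 0.0028125; payment = 60,000 × 0.0028125 / (1 − (1+0.0028125)^−120) = £589.81.
Total interest on Loan 2 = 120 × £589.81 − £60,000 = £10,777.20.
Loan 2 is lower by £24,730.80.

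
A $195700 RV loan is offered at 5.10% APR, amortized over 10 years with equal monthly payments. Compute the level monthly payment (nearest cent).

$2,085.28

At 5.10% the monthly rate is 0.0042500, so the payment is 195,700 × 0.0042500 / (1 − 1.0042500^−120) = $2,085.28.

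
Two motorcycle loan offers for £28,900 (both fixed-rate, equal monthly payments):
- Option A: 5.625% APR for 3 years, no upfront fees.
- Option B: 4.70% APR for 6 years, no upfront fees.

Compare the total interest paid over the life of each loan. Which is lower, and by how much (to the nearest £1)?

Option A: at 5.625% the monthly rate is 0.0046875, so the payment is 28,900 × 0.0046875 / (1 − 1.0046875^−36) = £874.29.
Total interest on Option A = 36 × £874.29 − £28,900 = £2,574.44.
Option B: monthly rate = 4.7%/12 = 0.0039167; payment = 28,900 × 0.0039167 / (1 − (1+0.0039167)^−72) = £461.42.
Total interest on Option B = 72 × £461.42 − £28,900 = £4,322.24.
Option A is lower by £1,747.80.

Option A by £1,748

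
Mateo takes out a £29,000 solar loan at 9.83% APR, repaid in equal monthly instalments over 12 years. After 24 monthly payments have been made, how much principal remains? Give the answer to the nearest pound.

With monthly rate i = 9.83%/12 = 0.0081917, the balance after k of n payments is P · [(1+i)^n − (1+i)^k] / [(1+i)^n − 1].
(1+0.0081917)^144 = 3.23747848 and (1+0.0081917)^24 = 1.21628257, so the balance is 29,000 × (3.23747848 − 1.21628257) / (3.23747848 − 1) = £26,196.76.

£26,197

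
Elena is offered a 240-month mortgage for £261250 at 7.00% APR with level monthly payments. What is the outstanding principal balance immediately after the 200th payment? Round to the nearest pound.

£72,074

With monthly rate i = 7%/12 = 0.0058333, the balance after k of n payments is P · [(1+i)^n − (1+i)^k] / [(1+i)^n − 1].
(1+0.0058333)^240 = 4.03873885 and (1+0.0058333)^200 = 3.20040404, so the balance is 261,250 × (4.03873885 − 3.20040404) / (4.03873885 − 1) = £72,074.30.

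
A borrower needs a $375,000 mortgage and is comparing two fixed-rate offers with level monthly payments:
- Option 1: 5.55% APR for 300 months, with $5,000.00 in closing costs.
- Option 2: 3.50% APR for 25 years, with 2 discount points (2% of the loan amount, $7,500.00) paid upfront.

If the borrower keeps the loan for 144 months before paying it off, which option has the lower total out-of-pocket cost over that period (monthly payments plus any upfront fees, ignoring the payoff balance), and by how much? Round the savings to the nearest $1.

Option 2 by $60,385

Option 1: monthly rate = 5.55%/12 = 0.0046250; payment = 375,000 × 0.0046250 / (1 − (1+0.0046250)^−300) = $2,314.04.
Option 2: at 3.50% the monthly rate is 0.0029167, so the payment is 375,000 × 0.0029167 / (1 − 1.0029167^−300) = $1,877.34.
Over 144 months: Option 1 costs 144 × $2,314.04 + $5,000.00 = $338,221.76; Option 2 costs 144 × $1,877.34 + $7,500.00 = $277,836.96.
Option 2 is cheaper by $338,221.76 − $277,836.96 = $60,384.80.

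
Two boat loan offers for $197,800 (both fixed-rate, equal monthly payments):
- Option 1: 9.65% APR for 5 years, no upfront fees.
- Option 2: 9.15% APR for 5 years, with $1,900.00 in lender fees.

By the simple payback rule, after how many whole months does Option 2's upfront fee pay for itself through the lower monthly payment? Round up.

Option 1: at 9.65% the monthly rate is 0.0080417, so the payment is 197,800 × 0.0080417 / (1 − 1.0080417^−60) = $4,168.68.
Option 2: monthly rate = 9.15%/12 = 0.0076250; payment = 197,800 × 0.0076250 / (1 − (1+0.0076250)^−60) = $4,120.42.
Monthly savings = $4,168.68 − $4,120.42 = $48.26.
Break-even = $1,900.00 / $48.26 = 39.37 → 40 months.

40 months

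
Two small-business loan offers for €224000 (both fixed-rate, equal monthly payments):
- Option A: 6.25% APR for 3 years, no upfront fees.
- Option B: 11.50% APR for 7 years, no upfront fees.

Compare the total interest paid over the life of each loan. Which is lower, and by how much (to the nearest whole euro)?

Option A by €80,907

Option A: monthly rate = 6.25%/12 = 0.0052083; payment = 224,000 × 0.0052083 / (1 − (1+0.0052083)^−36) = €6,839.92.
Total interest on Option A = 36 × €6,839.92 − €224,000 = €22,237.12.
Option B: at 11.50% the monthly rate is 0.0095833, so the payment is 224,000 × 0.0095833 / (1 − 1.0095833^−84) = €3,894.57.
Total interest on Option B = 84 × €3,894.57 − €224,000 = €103,143.88.
Option A is lower by €80,906.76.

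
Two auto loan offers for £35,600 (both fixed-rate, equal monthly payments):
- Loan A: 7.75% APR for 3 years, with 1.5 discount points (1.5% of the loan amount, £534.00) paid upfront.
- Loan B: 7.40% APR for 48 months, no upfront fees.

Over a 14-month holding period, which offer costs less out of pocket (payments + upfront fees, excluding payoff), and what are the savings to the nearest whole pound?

Loan A: at 7.75% the monthly rate is 0.0064583, so the payment is 35,600 × 0.0064583 / (1 − 1.0064583^−36) = £1,111.47.
Loan B: monthly rate = 7.4%/12 = 0.0061667; payment = 35,600 × 0.0061667 / (1 − (1+0.0061667)^−48) = £859.11.
Over 14 months: Loan A costs 14 × £1,111.47 + £534.00 = £16,094.58; Loan B costs 14 × £859.11 = £12,027.54.
Loan B is cheaper by £16,094.58 − £12,027.54 = £4,067.04.

Loan B by £4,067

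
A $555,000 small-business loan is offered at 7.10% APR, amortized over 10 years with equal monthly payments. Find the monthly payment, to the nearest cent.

$6,472.66

At 7.10% the monthly rate is 0.0059167, so the payment is 555,000 × 0.0059167 / (1 − 1.0059167^−120) = $6,472.66.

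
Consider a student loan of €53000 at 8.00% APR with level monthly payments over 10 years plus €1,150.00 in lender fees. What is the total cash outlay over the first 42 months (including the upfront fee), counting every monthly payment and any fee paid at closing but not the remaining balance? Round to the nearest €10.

At 8.00% the monthly rate is 0.0066667, so the payment is 53,000 × 0.0066667 / (1 − 1.0066667^−120) = €643.04.
Total outlay = 42 × €643.04 + €1,150.00 = €28,157.68.

€28,160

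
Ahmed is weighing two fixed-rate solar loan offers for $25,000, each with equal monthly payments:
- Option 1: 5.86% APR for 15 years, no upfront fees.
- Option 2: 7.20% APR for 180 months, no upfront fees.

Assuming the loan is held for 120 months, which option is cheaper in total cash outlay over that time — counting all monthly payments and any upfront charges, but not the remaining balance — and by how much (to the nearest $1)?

Option 1: at 5.86% the monthly rate is 0.0048833, so the payment is 25,000 × 0.0048833 / (1 − 1.0048833^−180) = $209.08.
Option 2: at 7.20% the monthly rate is 0.0060000, so the payment is 25,000 × 0.0060000 / (1 − 1.0060000^−180) = $227.51.
Over 120 months: Option 1 costs 120 × $209.08 = $25,089.60; Option 2 costs 120 × $227.51 = $27,301.20.
Option 1 is cheaper by $27,301.20 − $25,089.60 = $2,211.60.

Option 1 by $2,212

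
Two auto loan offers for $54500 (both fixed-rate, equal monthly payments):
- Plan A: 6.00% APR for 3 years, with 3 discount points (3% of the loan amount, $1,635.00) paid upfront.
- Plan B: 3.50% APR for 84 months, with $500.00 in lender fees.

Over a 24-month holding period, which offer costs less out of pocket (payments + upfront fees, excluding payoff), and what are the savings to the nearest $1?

Plan B by $23,348

Plan A: at 6.00% the monthly rate is 0.0050000, so the payment is 54,500 × 0.0050000 / (1 − 1.0050000^−36) = $1,658.00.
Plan B: at 3.50% the monthly rate is 0.0029167, so the payment is 54,500 × 0.0029167 / (1 − 1.0029167^−84) = $732.47.
Over 24 months: Plan A costs 24 × $1,658.00 + $1,635.00 = $41,427.00; Plan B costs 24 × $732.47 + $500.00 = $18,079.28.
Plan B is cheaper by $41,427.00 − $18,079.28 = $23,347.72.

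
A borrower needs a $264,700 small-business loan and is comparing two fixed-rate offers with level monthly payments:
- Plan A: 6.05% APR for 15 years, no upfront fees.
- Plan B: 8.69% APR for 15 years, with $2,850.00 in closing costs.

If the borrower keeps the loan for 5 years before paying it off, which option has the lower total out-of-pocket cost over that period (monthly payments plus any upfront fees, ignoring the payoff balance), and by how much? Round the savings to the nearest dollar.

Plan A: monthly rate = 6.05%/12 = 0.0050417; payment = 264,700 × 0.0050417 / (1 − (1+0.0050417)^−180) = $2,240.85.
Plan B: at 8.69% the monthly rate is 0.0072417, so the payment is 264,700 × 0.0072417 / (1 − 1.0072417^−180) = $2,636.17.
Over 60 months: Plan A costs 60 × $2,240.85 = $134,451.00; Plan B costs 60 × $2,636.17 + $2,850.00 = $161,020.20.
Plan A is cheaper by $161,020.20 − $134,451.00 = $26,569.20.

Plan A by $26,569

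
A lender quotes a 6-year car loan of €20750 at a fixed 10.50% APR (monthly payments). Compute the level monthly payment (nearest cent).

Monthly rate = 10.5%/12 = 0.0087500; payment = 20,750 × 0.0087500 / (1 − (1+0.0087500)^−72) = €389.66.

€389.66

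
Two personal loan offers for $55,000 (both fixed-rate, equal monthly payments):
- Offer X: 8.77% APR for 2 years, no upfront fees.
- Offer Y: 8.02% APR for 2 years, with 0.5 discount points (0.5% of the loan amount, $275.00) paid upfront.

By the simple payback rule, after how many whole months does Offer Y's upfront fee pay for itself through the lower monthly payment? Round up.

Offer X: at 8.77% the monthly rate is 0.0073083, so the payment is 55,000 × 0.0073083 / (1 − 1.0073083^−24) = $2,506.86.
Offer Y: monthly rate = 8.02%/12 = 0.0066833; payment = 55,000 × 0.0066833 / (1 − (1+0.0066833)^−24) = $2,488.00.
Monthly savings = $2,506.86 − $2,488.00 = $18.86.
Break-even = $275.00 / $18.86 = 14.58 → 15 months.

15 months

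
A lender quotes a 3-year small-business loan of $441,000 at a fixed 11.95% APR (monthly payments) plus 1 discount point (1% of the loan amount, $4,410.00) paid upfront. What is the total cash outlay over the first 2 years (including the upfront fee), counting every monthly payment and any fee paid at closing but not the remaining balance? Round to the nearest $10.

$355,700

Monthly rate = 11.95%/12 = 0.0099583; payment = 441,000 × 0.0099583 / (1 − (1+0.0099583)^−36) = $14,636.98.
Total outlay = 24 × $14,636.98 + $4,410.00 = $355,697.52.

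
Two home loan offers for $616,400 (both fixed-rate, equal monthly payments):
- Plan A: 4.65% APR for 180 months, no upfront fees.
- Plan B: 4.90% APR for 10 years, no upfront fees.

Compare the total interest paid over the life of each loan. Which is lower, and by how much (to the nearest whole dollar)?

Plan A: monthly rate = 4.65%/12 = 0.0038750; payment = 616,400 × 0.0038750 / (1 − (1+0.0038750)^−180) = $4,762.81.
Total interest on Plan A = 180 × $4,762.81 − $616,400 = $240,905.80.
Plan B: monthly rate = 4.9%/12 = 0.0040833; payment = 616,400 × 0.0040833 / (1 − (1+0.0040833)^−120) = $6,507.79.
Total interest on Plan B = 120 × $6,507.79 − $616,400 = $164,534.80.
Plan B is lower by $76,371.00.

Plan B by $76,371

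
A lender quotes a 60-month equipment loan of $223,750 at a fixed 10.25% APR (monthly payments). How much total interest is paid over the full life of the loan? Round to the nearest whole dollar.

At 10.25% the monthly rate is 0.0085417, so the payment is 223,750 × 0.0085417 / (1 − 1.0085417^−60) = $4,781.60.
Total paid = 60 × $4,781.60 = $286,896.00; interest = $286,896.00 − $223,750 = $63,146.00.

$63,146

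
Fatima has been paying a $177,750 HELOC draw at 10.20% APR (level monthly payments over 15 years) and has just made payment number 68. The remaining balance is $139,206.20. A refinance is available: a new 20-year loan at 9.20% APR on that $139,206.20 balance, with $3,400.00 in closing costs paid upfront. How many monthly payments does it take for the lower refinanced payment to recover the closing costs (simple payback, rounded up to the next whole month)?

6 months

Current payment = 177,750 × 10.2%/12 / (1 − (1+0.0085000)^−180) = $1,931.92.
Refinanced payment = 139,206.20 × 0.0076667 / (1 − (1+0.0076667)^−240) = $1,270.44.
Monthly savings = $1,931.92 − $1,270.44 = $661.48.
Break-even = $3,400.00 / $661.48 = 5.14 → 6 months.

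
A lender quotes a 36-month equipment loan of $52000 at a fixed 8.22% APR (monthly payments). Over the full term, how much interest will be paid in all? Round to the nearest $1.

$6,852

At 8.22% the monthly rate is 0.0068500, so the payment is 52,000 × 0.0068500 / (1 − 1.0068500^−36) = $1,634.77.
Total paid = 36 × $1,634.77 = $58,851.72; interest = $58,851.72 − $52,000 = $6,851.72.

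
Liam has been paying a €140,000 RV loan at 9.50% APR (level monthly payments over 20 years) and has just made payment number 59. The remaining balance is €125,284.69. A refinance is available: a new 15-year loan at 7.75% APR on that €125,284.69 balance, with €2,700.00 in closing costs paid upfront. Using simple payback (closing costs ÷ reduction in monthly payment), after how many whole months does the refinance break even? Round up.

22 months

Current payment = 140,000 × 9.5%/12 / (1 − (1+0.0079167)^−240) = €1,304.98.
Refinanced payment = 125,284.69 × 0.0064583 / (1 − (1+0.0064583)^−180) = €1,179.27.
Monthly savings = €1,304.98 − €1,179.27 = €125.71.
Break-even = €2,700.00 / €125.71 = 21.48 → 22 months.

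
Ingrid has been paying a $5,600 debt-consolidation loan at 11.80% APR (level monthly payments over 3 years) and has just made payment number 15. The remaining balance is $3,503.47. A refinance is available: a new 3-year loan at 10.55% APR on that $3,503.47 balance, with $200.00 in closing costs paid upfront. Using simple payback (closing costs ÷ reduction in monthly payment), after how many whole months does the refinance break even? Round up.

3 months

Current payment = 5,600 × 11.8%/12 / (1 − (1+0.0098333)^−36) = $185.47.
Refinanced payment = 3,503.47 × 0.0087917 / (1 − (1+0.0087917)^−36) = $113.95.
Monthly savings = $185.47 − $113.95 = $71.52.
Break-even = $200.00 / $71.52 = 2.80 → 3 months.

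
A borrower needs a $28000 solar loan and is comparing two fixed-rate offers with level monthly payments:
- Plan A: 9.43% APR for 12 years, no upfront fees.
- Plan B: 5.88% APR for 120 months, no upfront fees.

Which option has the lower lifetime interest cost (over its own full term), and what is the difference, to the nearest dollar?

Plan B by $9,767

Plan A: monthly rate = 9.43%/12 = 0.0078583; payment = 28,000 × 0.0078583 / (1 − (1+0.0078583)^−144) = $325.47.
Total interest on Plan A = 144 × $325.47 − $28,000 = $18,867.68.
Plan B: monthly rate = 5.88%/12 = 0.0049000; payment = 28,000 × 0.0049000 / (1 − (1+0.0049000)^−120) = $309.17.
Total interest on Plan B = 120 × $309.17 − $28,000 = $9,100.40.
Plan B is lower by $9,767.28.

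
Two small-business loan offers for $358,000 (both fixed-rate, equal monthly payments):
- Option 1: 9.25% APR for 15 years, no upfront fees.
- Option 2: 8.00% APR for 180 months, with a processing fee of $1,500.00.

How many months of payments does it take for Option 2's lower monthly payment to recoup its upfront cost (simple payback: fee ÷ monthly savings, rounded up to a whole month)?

6 months

Option 1: at 9.25% the monthly rate is 0.0077083, so the payment is 358,000 × 0.0077083 / (1 − 1.0077083^−180) = $3,684.51.
Option 2: at 8.00% the monthly rate is 0.0066667, so the payment is 358,000 × 0.0066667 / (1 − 1.0066667^−180) = $3,421.23.
Monthly savings = $3,684.51 − $3,421.23 = $263.28.
Break-even = $1,500.00 / $263.28 = 5.70 → 6 months.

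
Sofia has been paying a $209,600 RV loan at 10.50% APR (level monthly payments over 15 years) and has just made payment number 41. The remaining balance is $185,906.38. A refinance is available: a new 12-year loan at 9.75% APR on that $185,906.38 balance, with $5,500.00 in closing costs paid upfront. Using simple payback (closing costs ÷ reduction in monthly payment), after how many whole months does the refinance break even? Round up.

46 months

Current payment = 209,600 × 10.5%/12 / (1 − (1+0.0087500)^−180) = $2,316.92.
Refinanced payment = 185,906.38 × 0.0081250 / (1 − (1+0.0081250)^−144) = $2,194.96.
Monthly savings = $2,316.92 − $2,194.96 = $121.96.
Break-even = $5,500.00 / $121.96 = 45.10 → 46 months.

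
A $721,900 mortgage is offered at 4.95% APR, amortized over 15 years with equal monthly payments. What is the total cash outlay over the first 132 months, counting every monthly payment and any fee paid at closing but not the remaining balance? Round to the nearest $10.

At 4.95% the monthly rate is 0.0041250, so the payment is 721,900 × 0.0041250 / (1 − 1.0041250^−180) = $5,689.95.
Total outlay = 132 × $5,689.95 = $751,073.40.

$751,070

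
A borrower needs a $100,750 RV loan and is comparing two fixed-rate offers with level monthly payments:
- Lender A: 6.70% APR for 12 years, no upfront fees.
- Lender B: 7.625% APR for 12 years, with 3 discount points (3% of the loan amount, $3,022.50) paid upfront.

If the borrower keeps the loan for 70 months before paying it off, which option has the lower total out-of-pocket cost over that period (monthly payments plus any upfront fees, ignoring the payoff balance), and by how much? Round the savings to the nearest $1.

Lender A by $6,516

Lender A: monthly rate = 6.7%/12 = 0.0055833; payment = 100,750 × 0.0055833 / (1 − (1+0.0055833)^−144) = $1,020.05.
Lender B: at 7.625% the monthly rate is 0.0063542, so the payment is 100,750 × 0.0063542 / (1 − 1.0063542^−144) = $1,069.96.
Over 70 months: Lender A costs 70 × $1,020.05 = $71,403.50; Lender B costs 70 × $1,069.96 + $3,022.50 = $77,919.70.
Lender A is cheaper by $77,919.70 − $71,403.50 = $6,516.20.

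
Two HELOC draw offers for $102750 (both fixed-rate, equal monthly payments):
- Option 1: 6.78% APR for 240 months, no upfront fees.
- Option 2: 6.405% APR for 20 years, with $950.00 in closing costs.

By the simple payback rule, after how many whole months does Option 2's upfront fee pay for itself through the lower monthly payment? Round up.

Option 1: at 6.78% the monthly rate is 0.0056500, so the payment is 102,750 × 0.0056500 / (1 − 1.0056500^−240) = $783.11.
Option 2: at 6.405% the monthly rate is 0.0053375, so the payment is 102,750 × 0.0053375 / (1 − 1.0053375^−240) = $760.34.
Monthly savings = $783.11 − $760.34 = $22.77.
Break-even = $950.00 / $22.77 = 41.72 → 42 months.

42 months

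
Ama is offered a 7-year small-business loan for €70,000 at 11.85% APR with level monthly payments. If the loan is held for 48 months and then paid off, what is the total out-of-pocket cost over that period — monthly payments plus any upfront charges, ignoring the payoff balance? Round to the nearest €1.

€59,044

At 11.85% the monthly rate is 0.0098750, so the payment is 70,000 × 0.0098750 / (1 − 1.0098750^−84) = €1,230.08.
Total outlay = 48 × €1,230.08 = €59,043.84.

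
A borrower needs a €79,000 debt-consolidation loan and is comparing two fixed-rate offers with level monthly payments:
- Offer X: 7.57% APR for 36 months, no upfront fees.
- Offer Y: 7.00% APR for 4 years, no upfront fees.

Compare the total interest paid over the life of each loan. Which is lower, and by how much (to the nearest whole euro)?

Offer X by €2,247

Offer X: at 7.57% the monthly rate is 0.0063083, so the payment is 79,000 × 0.0063083 / (1 − 1.0063083^−36) = €2,459.93.
Total interest on Offer X = 36 × €2,459.93 − €79,000 = €9,557.48.
Offer Y: monthly rate = 7%/12 = 0.0058333; payment = 79,000 × 0.0058333 / (1 − (1+0.0058333)^−48) = €1,891.75.
Total interest on Offer Y = 48 × €1,891.75 − €79,000 = €11,804.00.
Offer X is lower by €2,246.52.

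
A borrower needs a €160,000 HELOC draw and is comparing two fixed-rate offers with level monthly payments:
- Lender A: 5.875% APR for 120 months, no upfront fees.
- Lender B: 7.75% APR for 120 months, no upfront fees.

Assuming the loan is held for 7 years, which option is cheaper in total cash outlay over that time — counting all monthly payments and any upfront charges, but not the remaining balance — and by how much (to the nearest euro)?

Lender A: at 5.875% the monthly rate is 0.0048958, so the payment is 160,000 × 0.0048958 / (1 − 1.0048958^−120) = €1,766.30.
Lender B: at 7.75% the monthly rate is 0.0064583, so the payment is 160,000 × 0.0064583 / (1 − 1.0064583^−120) = €1,920.17.
Over 84 months: Lender A costs 84 × €1,766.30 = €148,369.20; Lender B costs 84 × €1,920.17 = €161,294.28.
Lender A is cheaper by €161,294.28 − €148,369.20 = €12,925.08.

Lender A by €12,925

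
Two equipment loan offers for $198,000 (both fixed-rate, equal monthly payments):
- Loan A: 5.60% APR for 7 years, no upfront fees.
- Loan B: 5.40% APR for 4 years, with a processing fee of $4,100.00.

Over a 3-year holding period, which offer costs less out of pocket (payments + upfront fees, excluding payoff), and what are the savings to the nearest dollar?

Loan A by $66,779

Loan A: at 5.60% the monthly rate is 0.0046667, so the payment is 198,000 × 0.0046667 / (1 − 1.0046667^−84) = $2,854.68.
Loan B: monthly rate = 5.4%/12 = 0.0045000; payment = 198,000 × 0.0045000 / (1 − (1+0.0045000)^−48) = $4,595.76.
Over 36 months: Loan A costs 36 × $2,854.68 = $102,768.48; Loan B costs 36 × $4,595.76 + $4,100.00 = $169,547.36.
Loan A is cheaper by $169,547.36 − $102,768.48 = $66,778.88.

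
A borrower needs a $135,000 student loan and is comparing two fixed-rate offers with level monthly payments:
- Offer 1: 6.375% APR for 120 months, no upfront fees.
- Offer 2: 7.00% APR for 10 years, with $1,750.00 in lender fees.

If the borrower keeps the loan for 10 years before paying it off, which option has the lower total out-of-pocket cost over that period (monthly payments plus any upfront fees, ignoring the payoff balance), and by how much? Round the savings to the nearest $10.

Offer 1: monthly rate = 6.375%/12 = 0.0053125; payment = 135,000 × 0.0053125 / (1 − (1+0.0053125)^−120) = $1,524.33.
Offer 2: monthly rate = 7%/12 = 0.0058333; payment = 135,000 × 0.0058333 / (1 − (1+0.0058333)^−120) = $1,567.46.
Over 120 months: Offer 1 costs 120 × $1,524.33 = $182,919.60; Offer 2 costs 120 × $1,567.46 + $1,750.00 = $189,845.20.
Offer 1 is cheaper by $189,845.20 − $182,919.60 = $6,925.60.

Offer 1 by $6,930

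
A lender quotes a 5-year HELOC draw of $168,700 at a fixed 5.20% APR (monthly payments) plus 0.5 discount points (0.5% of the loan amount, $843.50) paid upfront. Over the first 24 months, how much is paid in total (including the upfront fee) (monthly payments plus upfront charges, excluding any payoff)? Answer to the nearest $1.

Monthly rate = 5.2%/12 = 0.0043333; payment = 168,700 × 0.0043333 / (1 − (1+0.0043333)^−60) = $3,199.06.
Total outlay = 24 × $3,199.06 + $843.50 = $77,620.94.

$77,621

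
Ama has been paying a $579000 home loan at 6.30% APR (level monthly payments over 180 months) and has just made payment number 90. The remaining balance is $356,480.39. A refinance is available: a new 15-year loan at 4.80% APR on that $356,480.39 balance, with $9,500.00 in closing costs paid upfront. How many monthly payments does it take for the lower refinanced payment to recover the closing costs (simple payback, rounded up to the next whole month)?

Current payment = 579,000 × 6.3%/12 / (1 − (1+0.0052500)^−180) = $4,980.27.
Refinanced payment = 356,480.39 × 0.0040000 / (1 − (1+0.0040000)^−180) = $2,782.02.
Monthly savings = $4,980.27 − $2,782.02 = $2,198.25.
Break-even = $9,500.00 / $2,198.25 = 4.32 → 5 months.

5 months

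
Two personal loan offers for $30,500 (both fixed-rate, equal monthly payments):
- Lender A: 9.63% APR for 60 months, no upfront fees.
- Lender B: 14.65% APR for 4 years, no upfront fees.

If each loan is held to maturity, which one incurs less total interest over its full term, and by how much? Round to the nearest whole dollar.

Lender A by $1,935

Lender A: at 9.63% the monthly rate is 0.0080250, so the payment is 30,500 × 0.0080250 / (1 − 1.0080250^−60) = $642.50.
Total interest on Lender A = 60 × $642.50 − $30,500 = $8,050.00.
Lender B: monthly rate = 14.65%/12 = 0.0122083; payment = 30,500 × 0.0122083 / (1 − (1+0.0122083)^−48) = $843.44.
Total interest on Lender B = 48 × $843.44 − $30,500 = $9,985.12.
Lender A is lower by $1,935.12.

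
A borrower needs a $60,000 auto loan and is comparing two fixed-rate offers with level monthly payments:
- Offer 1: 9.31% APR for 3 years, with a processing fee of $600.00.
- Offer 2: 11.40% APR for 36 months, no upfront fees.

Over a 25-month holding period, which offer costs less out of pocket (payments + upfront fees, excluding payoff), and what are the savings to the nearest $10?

Offer 1 by $880

Offer 1: monthly rate = 9.31%/12 = 0.0077583; payment = 60,000 × 0.0077583 / (1 − (1+0.0077583)^−36) = $1,916.65.
Offer 2: at 11.40% the monthly rate is 0.0095000, so the payment is 60,000 × 0.0095000 / (1 − 1.0095000^−36) = $1,975.71.
Over 25 months: Offer 1 costs 25 × $1,916.65 + $600.00 = $48,516.25; Offer 2 costs 25 × $1,975.71 = $49,392.75.
Offer 1 is cheaper by $49,392.75 − $48,516.25 = $876.50.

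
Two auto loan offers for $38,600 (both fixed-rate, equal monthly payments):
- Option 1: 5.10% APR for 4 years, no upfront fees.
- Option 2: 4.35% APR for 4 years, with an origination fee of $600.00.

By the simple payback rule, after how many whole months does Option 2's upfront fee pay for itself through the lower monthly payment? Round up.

Option 1: monthly rate = 5.1%/12 = 0.0042500; payment = 38,600 × 0.0042500 / (1 − (1+0.0042500)^−48) = $890.68.
Option 2: monthly rate = 4.35%/12 = 0.0036250; payment = 38,600 × 0.0036250 / (1 − (1+0.0036250)^−48) = $877.61.
Monthly savings = $890.68 − $877.61 = $13.07.
Break-even = $600.00 / $13.07 = 45.91 → 46 months.

46 months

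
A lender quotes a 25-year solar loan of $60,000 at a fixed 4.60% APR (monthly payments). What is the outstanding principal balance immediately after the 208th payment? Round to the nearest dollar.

With monthly rate i = 4.6%/12 = 0.0038333, the balance after k of n payments is P · [(1+i)^n − (1+i)^k] / [(1+i)^n − 1].
(1+0.0038333)^300 = 3.15125709 and (1+0.0038333)^208 = 2.21623322, so the balance is 60,000 × (3.15125709 − 2.21623322) / (3.15125709 − 1) = $26,078.44.

$26,078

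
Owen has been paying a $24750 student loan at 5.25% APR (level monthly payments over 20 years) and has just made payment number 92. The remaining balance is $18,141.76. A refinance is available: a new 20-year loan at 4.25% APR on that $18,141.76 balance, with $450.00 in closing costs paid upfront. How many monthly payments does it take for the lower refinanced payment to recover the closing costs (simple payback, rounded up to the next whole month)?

Current payment = 24,750 × 5.25%/12 / (1 − (1+0.0043750)^−240) = $166.78.
Refinanced payment = 18,141.76 × 0.0035417 / (1 − (1+0.0035417)^−240) = $112.34.
Monthly savings = $166.78 − $112.34 = $54.44.
Break-even = $450.00 / $54.44 = 8.27 → 9 months.

9 months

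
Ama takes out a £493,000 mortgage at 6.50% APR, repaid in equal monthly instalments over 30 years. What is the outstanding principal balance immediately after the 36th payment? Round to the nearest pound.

With monthly rate i = 6.5%/12 = 0.0054167, the balance after k of n payments is P · [(1+i)^n − (1+i)^k] / [(1+i)^n − 1].
(1+0.0054167)^360 = 6.99179797 and (1+0.0054167)^36 = 1.21467163, so the balance is 493,000 × (6.99179797 − 1.21467163) / (6.99179797 − 1) = £475,337.00.

£475,337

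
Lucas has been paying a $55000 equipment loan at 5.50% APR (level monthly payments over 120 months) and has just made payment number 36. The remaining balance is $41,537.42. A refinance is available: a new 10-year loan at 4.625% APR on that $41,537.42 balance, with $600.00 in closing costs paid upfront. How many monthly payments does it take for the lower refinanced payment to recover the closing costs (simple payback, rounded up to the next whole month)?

Current payment = 55,000 × 5.5%/12 / (1 − (1+0.0045833)^−120) = $596.89.
Refinanced payment = 41,537.42 × 0.0038542 / (1 − (1+0.0038542)^−120) = $432.99.
Monthly savings = $596.89 − $432.99 = $163.90.
Break-even = $600.00 / $163.90 = 3.66 → 4 months.

4 months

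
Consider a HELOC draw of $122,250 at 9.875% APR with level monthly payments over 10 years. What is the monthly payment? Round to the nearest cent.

Monthly rate = 9.875%/12 = 0.0082292; payment = 122,250 × 0.0082292 / (1 − (1+0.0082292)^−120) = $1,607.09.

$1,607.09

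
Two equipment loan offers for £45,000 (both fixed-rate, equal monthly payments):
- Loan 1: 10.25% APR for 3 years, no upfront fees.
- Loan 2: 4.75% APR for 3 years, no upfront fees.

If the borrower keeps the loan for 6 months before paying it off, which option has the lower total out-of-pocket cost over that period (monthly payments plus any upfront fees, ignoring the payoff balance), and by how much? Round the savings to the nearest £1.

Loan 2 by £682

Loan 1: monthly rate = 10.25%/12 = 0.0085417; payment = 45,000 × 0.0085417 / (1 − (1+0.0085417)^−36) = £1,457.31.
Loan 2: monthly rate = 4.75%/12 = 0.0039583; payment = 45,000 × 0.0039583 / (1 − (1+0.0039583)^−36) = £1,343.65.
Over 6 months: Loan 1 costs 6 × £1,457.31 = £8,743.86; Loan 2 costs 6 × £1,343.65 = £8,061.90.
Loan 2 is cheaper by £8,743.86 − £8,061.90 = £681.96.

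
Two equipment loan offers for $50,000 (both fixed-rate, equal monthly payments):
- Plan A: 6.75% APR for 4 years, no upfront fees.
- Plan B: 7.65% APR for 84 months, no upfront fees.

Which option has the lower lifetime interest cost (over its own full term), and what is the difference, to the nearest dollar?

Plan A by $7,539

Plan A: at 6.75% the monthly rate is 0.0056250, so the payment is 50,000 × 0.0056250 / (1 − 1.0056250^−48) = $1,191.52.
Total interest on Plan A = 48 × $1,191.52 − $50,000 = $7,192.96.
Plan B: monthly rate = 7.65%/12 = 0.0063750; payment = 50,000 × 0.0063750 / (1 − (1+0.0063750)^−84) = $770.62.
Total interest on Plan B = 84 × $770.62 − $50,000 = $14,732.08.
Plan A is lower by $7,539.12.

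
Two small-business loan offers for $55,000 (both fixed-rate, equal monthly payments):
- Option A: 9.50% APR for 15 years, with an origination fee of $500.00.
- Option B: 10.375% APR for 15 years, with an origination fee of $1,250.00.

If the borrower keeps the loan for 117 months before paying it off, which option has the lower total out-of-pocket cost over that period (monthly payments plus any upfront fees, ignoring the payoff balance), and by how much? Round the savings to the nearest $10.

Option A by $4,190

Option A: monthly rate = 9.5%/12 = 0.0079167; payment = 55,000 × 0.0079167 / (1 − (1+0.0079167)^−180) = $574.32.
Option B: monthly rate = 10.375%/12 = 0.0086458; payment = 55,000 × 0.0086458 / (1 − (1+0.0086458)^−180) = $603.71.
Over 117 months: Option A costs 117 × $574.32 + $500.00 = $67,695.44; Option B costs 117 × $603.71 + $1,250.00 = $71,884.07.
Option A is cheaper by $71,884.07 − $67,695.44 = $4,188.63.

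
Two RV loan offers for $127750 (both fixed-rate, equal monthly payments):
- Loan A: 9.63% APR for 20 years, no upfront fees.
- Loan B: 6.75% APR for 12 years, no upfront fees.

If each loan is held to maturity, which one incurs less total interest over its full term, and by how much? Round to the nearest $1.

Loan B by $101,661

Loan A: at 9.63% the monthly rate is 0.0080250, so the payment is 127,750 × 0.0080250 / (1 − 1.0080250^−240) = $1,201.66.
Total interest on Loan A = 240 × $1,201.66 − $127,750 = $160,648.40.
Loan B: at 6.75% the monthly rate is 0.0056250, so the payment is 127,750 × 0.0056250 / (1 − 1.0056250^−144) = $1,296.79.
Total interest on Loan B = 144 × $1,296.79 − $127,750 = $58,987.76.
Loan B is lower by $101,660.64.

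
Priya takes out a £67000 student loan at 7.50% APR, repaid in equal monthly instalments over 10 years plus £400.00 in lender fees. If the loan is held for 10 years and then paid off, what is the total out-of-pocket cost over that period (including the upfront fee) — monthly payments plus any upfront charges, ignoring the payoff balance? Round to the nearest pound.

At 7.50% the monthly rate is 0.0062500, so the payment is 67,000 × 0.0062500 / (1 − 1.0062500^−120) = £795.30.
Total outlay = 120 × £795.30 + £400.00 = £95,836.00.

£95,836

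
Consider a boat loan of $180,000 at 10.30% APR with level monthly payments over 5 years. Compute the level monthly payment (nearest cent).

Monthly rate = 10.3%/12 = 0.0085833; payment = 180,000 × 0.0085833 / (1 − (1+0.0085833)^−60) = $3,851.09.

$3,851.09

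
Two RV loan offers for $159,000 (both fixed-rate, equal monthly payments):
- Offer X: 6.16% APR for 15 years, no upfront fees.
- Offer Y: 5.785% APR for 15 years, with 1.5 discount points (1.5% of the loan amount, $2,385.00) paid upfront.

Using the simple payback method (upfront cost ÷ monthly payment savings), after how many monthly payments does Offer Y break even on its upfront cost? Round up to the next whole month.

Offer X: at 6.16% the monthly rate is 0.0051333, so the payment is 159,000 × 0.0051333 / (1 − 1.0051333^−180) = $1,355.52.
Offer Y: at 5.785% the monthly rate is 0.0048208, so the payment is 159,000 × 0.0048208 / (1 − 1.0048208^−180) = $1,323.33.
Monthly savings = $1,355.52 − $1,323.33 = $32.19.
Break-even = $2,385.00 / $32.19 = 74.09 → 75 months.

75 months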